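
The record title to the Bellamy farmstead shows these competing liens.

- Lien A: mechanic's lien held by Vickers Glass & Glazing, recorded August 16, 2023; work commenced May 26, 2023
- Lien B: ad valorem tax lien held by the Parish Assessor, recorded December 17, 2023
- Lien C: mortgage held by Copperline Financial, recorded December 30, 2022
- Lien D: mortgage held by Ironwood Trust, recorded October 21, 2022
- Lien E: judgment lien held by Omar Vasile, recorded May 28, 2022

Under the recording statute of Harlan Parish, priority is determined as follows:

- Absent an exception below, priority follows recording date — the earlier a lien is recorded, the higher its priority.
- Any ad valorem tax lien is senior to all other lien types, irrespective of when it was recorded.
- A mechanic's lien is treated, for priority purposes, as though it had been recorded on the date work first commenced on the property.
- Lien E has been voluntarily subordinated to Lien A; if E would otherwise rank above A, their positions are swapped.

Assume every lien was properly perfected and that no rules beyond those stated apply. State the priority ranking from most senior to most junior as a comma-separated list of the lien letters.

First, effective dates: A relates back to May 26, 2023 (work commenced).
As an ad valorem tax lien, B is senior to every other lien.
The other liens, earliest effective date first: E (May 28, 2022), D (October 21, 2022), C (December 30, 2022), A (May 26, 2023).
The subordination applies — E was senior to A — so E and A swap.

B, A, D, C, E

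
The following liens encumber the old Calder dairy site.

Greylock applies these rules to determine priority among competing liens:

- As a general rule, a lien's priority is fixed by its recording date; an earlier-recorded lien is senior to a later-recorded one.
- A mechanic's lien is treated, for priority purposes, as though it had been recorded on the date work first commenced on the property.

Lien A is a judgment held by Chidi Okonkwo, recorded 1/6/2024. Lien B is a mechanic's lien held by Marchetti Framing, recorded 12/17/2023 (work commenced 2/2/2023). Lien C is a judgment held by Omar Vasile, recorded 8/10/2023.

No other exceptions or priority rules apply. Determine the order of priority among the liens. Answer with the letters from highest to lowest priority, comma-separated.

Adjusting effective dates: B relates back to 2/2/2023 (work commenced).
By effective date, earliest first: B (2/2/2023), C (8/10/2023), A (1/6/2024).

B, C, A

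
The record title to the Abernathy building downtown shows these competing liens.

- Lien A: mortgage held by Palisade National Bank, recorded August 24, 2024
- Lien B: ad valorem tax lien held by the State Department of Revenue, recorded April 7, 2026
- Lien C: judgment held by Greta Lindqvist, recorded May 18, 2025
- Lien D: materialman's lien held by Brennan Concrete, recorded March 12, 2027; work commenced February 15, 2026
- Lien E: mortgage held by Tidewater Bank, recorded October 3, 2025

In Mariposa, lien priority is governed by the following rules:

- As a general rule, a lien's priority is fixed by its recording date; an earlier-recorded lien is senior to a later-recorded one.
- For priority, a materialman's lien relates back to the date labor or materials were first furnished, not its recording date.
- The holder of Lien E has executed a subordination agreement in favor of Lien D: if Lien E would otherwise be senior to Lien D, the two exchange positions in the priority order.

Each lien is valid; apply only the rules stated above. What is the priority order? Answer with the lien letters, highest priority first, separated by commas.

A, C, D, E, B

Adjusting effective dates: D's effective date is February 15, 2026, when work began.
By effective date: A (August 24, 2024), C (May 18, 2025), E (October 3, 2025), D (February 15, 2026), B (April 7, 2026).
Because E would otherwise rank above D, the subordination swaps them.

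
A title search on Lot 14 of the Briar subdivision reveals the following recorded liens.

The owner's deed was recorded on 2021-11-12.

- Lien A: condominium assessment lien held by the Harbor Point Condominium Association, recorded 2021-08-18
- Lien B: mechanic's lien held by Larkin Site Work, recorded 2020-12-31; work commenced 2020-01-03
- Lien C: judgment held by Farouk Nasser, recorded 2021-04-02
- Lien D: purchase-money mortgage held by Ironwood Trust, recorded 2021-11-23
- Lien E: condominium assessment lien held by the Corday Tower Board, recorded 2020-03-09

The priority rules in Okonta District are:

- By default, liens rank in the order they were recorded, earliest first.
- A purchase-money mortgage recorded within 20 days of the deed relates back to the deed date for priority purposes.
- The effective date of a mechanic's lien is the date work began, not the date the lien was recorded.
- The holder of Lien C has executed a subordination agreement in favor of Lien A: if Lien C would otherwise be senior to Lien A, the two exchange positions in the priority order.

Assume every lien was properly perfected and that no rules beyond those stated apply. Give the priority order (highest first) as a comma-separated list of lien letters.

B, E, A, C, D

Effective dates: B relates back to 2020-01-03 (work commenced); D relates back to the deed date 2021-11-12.
Sorted by effective date: B (2020-01-03), E (2020-03-09), C (2021-04-02), A (2021-08-18), D (2021-11-12).
The subordination applies — C was senior to A — so C and A swap.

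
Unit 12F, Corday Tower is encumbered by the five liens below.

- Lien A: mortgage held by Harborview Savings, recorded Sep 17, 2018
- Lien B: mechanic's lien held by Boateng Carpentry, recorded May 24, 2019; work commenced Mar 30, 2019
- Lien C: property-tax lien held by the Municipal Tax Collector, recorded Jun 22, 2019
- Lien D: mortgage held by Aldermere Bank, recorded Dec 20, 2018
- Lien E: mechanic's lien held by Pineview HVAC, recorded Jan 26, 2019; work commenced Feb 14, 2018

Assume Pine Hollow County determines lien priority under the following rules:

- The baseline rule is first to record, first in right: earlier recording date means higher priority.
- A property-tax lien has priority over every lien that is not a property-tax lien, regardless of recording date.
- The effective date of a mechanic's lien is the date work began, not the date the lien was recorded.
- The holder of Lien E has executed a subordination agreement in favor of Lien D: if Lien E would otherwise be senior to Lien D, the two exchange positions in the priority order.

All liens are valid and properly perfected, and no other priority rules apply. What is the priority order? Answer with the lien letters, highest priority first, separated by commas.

C, D, A, E, B

Effective dates: B's effective date is Mar 30, 2019, when work began; E is treated as recorded Feb 14, 2018, the work-commencement date.
C is a property-tax lien and takes priority over every other lien.
Ordering the rest by effective date: E (Feb 14, 2018), A (Sep 17, 2018), D (Dec 20, 2018), B (Mar 30, 2019).
Because E would otherwise rank above D, the subordination swaps them.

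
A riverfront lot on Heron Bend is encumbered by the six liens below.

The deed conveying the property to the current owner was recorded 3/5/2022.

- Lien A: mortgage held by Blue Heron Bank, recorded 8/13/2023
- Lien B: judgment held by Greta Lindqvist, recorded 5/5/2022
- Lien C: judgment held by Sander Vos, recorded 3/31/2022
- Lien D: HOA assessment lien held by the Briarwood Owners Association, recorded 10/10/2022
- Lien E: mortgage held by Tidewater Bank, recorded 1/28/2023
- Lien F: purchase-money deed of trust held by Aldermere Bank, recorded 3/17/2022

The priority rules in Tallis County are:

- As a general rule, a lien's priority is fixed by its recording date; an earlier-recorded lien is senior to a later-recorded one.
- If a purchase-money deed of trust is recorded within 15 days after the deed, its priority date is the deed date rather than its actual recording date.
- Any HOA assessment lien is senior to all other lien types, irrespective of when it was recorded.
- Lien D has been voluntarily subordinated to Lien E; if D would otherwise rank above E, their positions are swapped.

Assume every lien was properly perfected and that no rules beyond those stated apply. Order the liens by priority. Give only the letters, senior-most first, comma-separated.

E, F, C, B, D, A

Effective dates after the stated exceptions: F's effective date is the deed date, 3/5/2022.
As an HOA assessment lien, D is senior to every other lien.
Among the remaining liens, by effective date: F (3/5/2022), C (3/31/2022), B (5/5/2022), E (1/28/2023), A (8/13/2023).
D would otherwise be senior to E, so under the subordination agreement D and E exchange positions.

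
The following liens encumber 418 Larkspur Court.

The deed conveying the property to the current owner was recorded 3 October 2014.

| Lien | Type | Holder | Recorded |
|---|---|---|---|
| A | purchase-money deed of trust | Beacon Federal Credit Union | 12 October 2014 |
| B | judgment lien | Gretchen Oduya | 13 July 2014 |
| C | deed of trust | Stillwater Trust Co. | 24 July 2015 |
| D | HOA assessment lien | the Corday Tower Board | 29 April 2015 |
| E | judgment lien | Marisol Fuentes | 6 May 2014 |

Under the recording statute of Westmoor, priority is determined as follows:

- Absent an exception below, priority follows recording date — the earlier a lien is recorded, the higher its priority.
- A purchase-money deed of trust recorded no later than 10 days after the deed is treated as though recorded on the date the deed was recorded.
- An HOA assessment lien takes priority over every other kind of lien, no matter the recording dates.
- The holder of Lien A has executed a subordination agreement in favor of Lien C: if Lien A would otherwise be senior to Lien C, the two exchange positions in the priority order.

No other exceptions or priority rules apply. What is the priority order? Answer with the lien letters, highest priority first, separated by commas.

D, E, B, C, A

First, effective dates: A's effective date is the deed date, 3 October 2014.
D, as an HOA assessment lien, has superpriority and ranks first.
Remaining liens by effective date: E (6 May 2014), B (13 July 2014), A (3 October 2014), C (24 July 2015).
A would otherwise be senior to C, so under the subordination agreement A and C exchange positions.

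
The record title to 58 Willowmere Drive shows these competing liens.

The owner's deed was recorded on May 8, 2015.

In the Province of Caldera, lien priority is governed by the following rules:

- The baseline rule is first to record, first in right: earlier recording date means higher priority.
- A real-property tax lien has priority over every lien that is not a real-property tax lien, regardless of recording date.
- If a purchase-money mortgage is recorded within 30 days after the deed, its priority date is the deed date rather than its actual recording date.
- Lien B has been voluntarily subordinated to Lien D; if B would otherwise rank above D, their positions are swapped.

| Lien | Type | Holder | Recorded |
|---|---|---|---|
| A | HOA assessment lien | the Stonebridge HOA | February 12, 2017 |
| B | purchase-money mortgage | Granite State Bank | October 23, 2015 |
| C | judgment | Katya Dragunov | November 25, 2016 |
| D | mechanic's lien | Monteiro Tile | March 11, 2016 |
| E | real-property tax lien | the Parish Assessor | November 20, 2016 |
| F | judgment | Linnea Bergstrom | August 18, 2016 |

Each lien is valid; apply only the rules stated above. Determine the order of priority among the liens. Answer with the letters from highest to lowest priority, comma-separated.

E, D, B, F, C, A

Adjusting effective dates: B was recorded 168 days after the deed — beyond 30 days — so no relation-back applies.
E is a real-property tax lien and takes priority over every other lien.
Remaining liens by effective date: B (October 23, 2015), D (March 11, 2016), F (August 18, 2016), C (November 25, 2016), A (February 12, 2017).
Because B would otherwise rank above D, the subordination swaps them.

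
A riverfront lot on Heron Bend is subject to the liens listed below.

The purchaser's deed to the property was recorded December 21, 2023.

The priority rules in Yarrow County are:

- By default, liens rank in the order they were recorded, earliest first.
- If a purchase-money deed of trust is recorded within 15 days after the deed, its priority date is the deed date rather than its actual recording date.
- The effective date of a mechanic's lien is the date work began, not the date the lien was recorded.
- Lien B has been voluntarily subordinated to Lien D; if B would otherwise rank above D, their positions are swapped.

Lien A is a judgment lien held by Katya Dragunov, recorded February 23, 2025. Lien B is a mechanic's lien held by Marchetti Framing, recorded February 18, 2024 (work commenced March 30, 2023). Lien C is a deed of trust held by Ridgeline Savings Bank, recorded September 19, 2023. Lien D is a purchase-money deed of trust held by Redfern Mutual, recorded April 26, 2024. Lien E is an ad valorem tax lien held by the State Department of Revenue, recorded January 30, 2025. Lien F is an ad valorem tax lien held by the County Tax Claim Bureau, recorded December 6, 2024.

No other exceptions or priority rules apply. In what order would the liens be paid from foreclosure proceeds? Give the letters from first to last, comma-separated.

Effective dates: B relates back to March 30, 2023 (work commenced); D was recorded 127 days after the deed, outside the 15-day window, so it keeps its recording date.
Sorted by effective date: B (March 30, 2023), C (September 19, 2023), D (April 26, 2024), F (December 6, 2024), E (January 30, 2025), A (February 23, 2025).
B would otherwise be senior to D, so under the subordination agreement B and D exchange positions.

D, C, B, F, E, A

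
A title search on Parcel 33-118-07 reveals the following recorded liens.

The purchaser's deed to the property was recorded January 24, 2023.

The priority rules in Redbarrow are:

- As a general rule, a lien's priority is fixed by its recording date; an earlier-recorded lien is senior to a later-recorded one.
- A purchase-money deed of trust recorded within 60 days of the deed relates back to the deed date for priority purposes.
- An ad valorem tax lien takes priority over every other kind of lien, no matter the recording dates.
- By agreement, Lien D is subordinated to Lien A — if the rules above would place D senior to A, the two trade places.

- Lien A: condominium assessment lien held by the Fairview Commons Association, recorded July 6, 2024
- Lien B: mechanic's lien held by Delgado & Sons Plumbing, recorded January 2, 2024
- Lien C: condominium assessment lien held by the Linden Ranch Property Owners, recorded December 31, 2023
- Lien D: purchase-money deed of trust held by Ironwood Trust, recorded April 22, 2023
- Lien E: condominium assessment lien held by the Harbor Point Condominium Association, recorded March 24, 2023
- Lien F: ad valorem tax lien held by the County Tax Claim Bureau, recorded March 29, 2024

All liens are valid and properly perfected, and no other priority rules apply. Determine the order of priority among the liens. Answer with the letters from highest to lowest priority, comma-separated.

Effective dates: D missed the 60-day window (88 days after the deed), so its recording date stands.
F, as an ad valorem tax lien, has superpriority and ranks first.
Ordering the rest by effective date: E (March 24, 2023), D (April 22, 2023), C (December 31, 2023), B (January 2, 2024), A (July 6, 2024).
Because D would otherwise rank above A, the subordination swaps them.

F, E, A, C, B, D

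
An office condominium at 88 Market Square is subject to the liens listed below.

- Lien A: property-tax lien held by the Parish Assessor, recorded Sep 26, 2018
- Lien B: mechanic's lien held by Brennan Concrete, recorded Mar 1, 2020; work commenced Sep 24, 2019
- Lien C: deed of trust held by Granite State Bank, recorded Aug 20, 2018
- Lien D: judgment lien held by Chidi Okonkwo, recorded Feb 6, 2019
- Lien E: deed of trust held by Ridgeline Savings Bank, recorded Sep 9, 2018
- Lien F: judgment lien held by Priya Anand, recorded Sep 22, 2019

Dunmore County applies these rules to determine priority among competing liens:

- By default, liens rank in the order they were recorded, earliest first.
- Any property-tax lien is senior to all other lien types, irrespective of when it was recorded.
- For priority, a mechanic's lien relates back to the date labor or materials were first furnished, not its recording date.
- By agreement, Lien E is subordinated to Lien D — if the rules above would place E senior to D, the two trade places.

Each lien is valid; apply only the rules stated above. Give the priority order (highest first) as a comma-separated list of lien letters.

First, effective dates: B relates back to Sep 24, 2019 (work commenced).
As a property-tax lien, A is senior to every other lien.
Among the remaining liens, by effective date: C (Aug 20, 2018), E (Sep 9, 2018), D (Feb 6, 2019), F (Sep 22, 2019), B (Sep 24, 2019).
E is senior to D before the subordination, so the two trade places.

A, C, D, E, F, B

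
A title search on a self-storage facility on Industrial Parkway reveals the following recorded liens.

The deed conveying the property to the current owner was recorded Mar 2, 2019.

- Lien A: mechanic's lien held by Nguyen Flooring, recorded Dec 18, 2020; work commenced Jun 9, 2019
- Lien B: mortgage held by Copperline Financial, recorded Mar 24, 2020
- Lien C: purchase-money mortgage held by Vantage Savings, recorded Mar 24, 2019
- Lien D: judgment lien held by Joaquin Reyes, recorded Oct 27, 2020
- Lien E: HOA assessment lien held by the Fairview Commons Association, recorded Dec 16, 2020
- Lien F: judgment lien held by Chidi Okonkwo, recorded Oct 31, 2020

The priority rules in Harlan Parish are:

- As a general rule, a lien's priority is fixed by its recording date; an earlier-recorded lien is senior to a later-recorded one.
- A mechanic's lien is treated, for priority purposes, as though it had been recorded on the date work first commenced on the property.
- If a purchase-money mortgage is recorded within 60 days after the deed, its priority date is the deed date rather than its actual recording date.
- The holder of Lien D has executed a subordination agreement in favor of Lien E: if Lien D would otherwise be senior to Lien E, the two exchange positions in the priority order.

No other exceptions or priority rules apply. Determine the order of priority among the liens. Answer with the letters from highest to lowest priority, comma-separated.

Effective dates after the stated exceptions: A is treated as recorded Jun 9, 2019, the work-commencement date; C was recorded within the 60-day window, so its effective date is the deed date Mar 2, 2019.
Sorted by effective date: C (Mar 2, 2019), A (Jun 9, 2019), B (Mar 24, 2020), D (Oct 27, 2020), F (Oct 31, 2020), E (Dec 16, 2020).
D would otherwise be senior to E, so under the subordination agreement D and E exchange positions.

C, A, B, E, F, D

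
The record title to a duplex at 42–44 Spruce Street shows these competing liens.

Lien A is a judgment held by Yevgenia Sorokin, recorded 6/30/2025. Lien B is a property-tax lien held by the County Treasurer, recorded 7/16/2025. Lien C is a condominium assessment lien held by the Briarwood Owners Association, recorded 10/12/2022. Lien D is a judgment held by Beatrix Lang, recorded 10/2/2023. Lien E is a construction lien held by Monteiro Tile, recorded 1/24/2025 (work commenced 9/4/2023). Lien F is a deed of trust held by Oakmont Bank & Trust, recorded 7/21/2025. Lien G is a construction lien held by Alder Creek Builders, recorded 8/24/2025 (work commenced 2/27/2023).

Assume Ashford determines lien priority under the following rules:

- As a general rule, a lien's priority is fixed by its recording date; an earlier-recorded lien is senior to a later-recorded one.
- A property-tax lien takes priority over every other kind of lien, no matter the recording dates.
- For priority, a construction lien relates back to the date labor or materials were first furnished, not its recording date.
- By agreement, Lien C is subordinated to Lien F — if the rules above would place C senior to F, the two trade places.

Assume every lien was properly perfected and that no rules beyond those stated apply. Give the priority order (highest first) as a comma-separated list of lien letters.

Adjusting effective dates: E relates back to 9/4/2023 (work commenced); G relates back to 2/27/2023 (work commenced).
B is a property-tax lien and takes priority over every other lien.
The other liens, earliest effective date first: C (10/12/2022), G (2/27/2023), E (9/4/2023), D (10/2/2023), A (6/30/2025), F (7/21/2025).
Because C would otherwise rank above F, the subordination swaps them.

B, F, G, E, D, A, C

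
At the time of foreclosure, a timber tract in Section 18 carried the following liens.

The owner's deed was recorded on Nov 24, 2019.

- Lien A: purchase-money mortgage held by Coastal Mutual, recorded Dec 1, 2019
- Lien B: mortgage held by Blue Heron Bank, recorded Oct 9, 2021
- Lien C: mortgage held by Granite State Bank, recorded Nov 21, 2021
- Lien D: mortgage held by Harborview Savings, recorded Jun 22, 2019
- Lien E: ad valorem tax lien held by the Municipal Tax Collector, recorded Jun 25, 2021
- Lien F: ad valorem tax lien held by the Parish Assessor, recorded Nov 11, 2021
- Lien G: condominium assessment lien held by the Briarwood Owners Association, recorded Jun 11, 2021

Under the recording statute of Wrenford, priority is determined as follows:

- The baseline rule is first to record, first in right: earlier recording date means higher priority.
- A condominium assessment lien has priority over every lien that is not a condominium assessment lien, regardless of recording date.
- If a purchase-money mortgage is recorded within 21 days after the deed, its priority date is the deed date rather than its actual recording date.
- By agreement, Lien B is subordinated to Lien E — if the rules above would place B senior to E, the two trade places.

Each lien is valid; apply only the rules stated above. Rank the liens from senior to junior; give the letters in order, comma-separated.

G, D, A, E, B, F, C

Adjusting effective dates: A relates back to the deed date Nov 24, 2019.
G, as a condominium assessment lien, has superpriority and ranks first.
Among the remaining liens, by effective date: D (Jun 22, 2019), A (Nov 24, 2019), E (Jun 25, 2021), B (Oct 9, 2021), F (Nov 11, 2021), C (Nov 21, 2021).
B is already junior to E, so the subordination agreement changes nothing.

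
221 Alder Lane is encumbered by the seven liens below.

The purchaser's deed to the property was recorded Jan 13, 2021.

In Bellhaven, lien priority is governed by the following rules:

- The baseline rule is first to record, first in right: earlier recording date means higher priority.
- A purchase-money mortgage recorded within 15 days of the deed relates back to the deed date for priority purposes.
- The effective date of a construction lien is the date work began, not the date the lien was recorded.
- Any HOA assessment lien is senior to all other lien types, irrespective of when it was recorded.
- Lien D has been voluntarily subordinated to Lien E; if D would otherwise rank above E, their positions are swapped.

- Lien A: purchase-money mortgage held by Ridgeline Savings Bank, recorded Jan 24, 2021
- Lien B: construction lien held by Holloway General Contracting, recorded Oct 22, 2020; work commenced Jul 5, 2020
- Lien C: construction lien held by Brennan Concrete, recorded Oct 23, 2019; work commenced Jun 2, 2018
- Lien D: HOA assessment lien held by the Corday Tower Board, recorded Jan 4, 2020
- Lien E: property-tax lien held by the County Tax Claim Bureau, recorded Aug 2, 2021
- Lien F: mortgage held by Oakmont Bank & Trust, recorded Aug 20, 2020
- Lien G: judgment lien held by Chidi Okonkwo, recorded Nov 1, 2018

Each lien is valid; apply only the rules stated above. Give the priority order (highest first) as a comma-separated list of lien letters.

E, C, G, B, F, A, D

Adjusting effective dates: A was recorded within the 15-day window, so its effective date is the deed date Jan 13, 2021; B relates back to Jul 5, 2020 (work commenced); C is treated as recorded Jun 2, 2018, the work-commencement date.
D, as an HOA assessment lien, has superpriority and ranks first.
The other liens, earliest effective date first: C (Jun 2, 2018), G (Nov 1, 2018), B (Jul 5, 2020), F (Aug 20, 2020), A (Jan 13, 2021), E (Aug 2, 2021).
Because D would otherwise rank above E, the subordination swaps them.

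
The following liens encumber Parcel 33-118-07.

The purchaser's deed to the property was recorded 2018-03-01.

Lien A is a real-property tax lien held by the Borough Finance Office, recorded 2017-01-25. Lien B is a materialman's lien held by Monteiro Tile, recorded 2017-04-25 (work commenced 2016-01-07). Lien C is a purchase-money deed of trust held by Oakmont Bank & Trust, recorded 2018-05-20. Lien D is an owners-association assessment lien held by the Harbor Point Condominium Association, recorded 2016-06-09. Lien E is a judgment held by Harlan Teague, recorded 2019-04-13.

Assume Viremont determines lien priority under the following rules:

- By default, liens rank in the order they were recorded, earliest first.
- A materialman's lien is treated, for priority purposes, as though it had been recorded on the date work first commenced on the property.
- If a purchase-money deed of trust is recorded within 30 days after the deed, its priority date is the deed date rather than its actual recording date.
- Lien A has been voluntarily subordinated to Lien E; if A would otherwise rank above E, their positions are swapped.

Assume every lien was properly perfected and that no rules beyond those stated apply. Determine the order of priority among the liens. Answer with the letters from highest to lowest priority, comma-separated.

B, D, E, C, A

Adjusting effective dates: B is treated as recorded 2016-01-07, the work-commencement date; C was recorded 80 days after the deed, outside the 30-day window, so it keeps its recording date.
Sorted by effective date: B (2016-01-07), D (2016-06-09), A (2017-01-25), C (2018-05-20), E (2019-04-13).
The subordination applies — A was senior to E — so A and E swap.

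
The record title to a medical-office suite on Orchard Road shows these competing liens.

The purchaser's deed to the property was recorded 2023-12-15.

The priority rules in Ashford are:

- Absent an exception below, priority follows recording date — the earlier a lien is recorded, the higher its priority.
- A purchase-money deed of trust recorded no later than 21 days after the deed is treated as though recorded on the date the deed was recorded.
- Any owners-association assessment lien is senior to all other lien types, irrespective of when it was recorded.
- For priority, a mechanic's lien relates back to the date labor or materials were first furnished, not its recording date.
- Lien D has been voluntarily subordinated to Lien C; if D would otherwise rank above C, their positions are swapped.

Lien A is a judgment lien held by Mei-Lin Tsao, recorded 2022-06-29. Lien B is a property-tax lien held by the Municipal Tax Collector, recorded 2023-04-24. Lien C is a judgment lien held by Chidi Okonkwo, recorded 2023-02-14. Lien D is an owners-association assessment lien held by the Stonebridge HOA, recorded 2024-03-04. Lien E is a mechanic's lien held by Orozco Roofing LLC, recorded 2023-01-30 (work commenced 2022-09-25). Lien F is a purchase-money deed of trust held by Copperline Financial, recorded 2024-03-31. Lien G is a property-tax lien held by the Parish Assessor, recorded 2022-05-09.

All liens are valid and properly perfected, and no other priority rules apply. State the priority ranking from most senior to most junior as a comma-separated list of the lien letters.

Effective dates after the stated exceptions: E relates back to 2022-09-25 (work commenced); F was recorded 107 days after the deed — beyond 21 days — so no relation-back applies.
D is an owners-association assessment lien and takes priority over every other lien.
Ordering the rest by effective date: G (2022-05-09), A (2022-06-29), E (2022-09-25), C (2023-02-14), B (2023-04-24), F (2024-03-31).
The subordination applies — D was senior to C — so D and C swap.

C, G, A, E, D, B, F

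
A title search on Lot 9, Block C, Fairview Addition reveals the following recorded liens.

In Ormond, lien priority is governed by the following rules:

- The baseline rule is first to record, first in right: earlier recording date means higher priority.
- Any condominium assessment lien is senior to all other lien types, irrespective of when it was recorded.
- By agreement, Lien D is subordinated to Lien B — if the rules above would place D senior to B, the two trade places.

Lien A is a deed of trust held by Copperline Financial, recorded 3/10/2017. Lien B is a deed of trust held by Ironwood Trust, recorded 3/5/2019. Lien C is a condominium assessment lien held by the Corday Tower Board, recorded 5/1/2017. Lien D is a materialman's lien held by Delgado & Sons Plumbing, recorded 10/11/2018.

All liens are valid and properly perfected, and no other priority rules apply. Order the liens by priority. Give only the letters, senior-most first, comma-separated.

C is a condominium assessment lien, so it outranks all other liens regardless of date.
Remaining liens by effective date: A (3/10/2017), D (10/11/2018), B (3/5/2019).
The subordination applies — D was senior to B — so D and B swap.

C, A, B, D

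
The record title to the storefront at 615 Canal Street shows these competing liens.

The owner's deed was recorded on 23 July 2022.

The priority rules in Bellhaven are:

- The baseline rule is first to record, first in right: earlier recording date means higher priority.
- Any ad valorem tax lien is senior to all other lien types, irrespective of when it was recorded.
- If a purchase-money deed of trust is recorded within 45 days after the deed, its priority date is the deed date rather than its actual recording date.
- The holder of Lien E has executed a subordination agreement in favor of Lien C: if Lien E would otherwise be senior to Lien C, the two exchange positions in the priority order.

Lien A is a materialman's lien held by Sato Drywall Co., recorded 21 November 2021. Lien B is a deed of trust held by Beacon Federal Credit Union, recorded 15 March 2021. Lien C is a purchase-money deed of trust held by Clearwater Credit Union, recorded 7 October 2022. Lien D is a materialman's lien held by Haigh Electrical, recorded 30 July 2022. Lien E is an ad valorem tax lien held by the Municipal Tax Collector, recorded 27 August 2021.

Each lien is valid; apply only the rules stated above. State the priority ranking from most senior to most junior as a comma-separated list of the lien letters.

C, B, A, D, E

First, effective dates: C was recorded 76 days after the deed, outside the 45-day window, so it keeps its recording date.
E, as an ad valorem tax lien, has superpriority and ranks first.
Remaining liens by effective date: B (15 March 2021), A (21 November 2021), D (30 July 2022), C (7 October 2022).
Because E would otherwise rank above C, the subordination swaps them.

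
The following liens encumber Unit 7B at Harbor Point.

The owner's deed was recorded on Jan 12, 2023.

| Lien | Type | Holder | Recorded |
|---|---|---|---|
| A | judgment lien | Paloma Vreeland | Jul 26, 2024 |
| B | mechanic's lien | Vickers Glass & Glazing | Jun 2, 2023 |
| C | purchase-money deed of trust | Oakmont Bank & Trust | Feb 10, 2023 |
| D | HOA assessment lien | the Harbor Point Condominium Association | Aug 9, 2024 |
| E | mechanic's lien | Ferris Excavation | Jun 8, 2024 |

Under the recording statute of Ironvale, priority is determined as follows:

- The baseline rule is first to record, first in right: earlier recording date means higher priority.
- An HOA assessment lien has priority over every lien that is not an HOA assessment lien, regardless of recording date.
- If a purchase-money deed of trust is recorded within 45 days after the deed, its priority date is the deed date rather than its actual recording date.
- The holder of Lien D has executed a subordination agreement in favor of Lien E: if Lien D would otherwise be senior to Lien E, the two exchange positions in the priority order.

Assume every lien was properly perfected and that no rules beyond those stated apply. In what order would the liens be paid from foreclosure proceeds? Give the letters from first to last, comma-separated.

E, C, B, D, A

First, effective dates: C was recorded within the 45-day window, so its effective date is the deed date Jan 12, 2023.
D is an HOA assessment lien and takes priority over every other lien.
Remaining liens by effective date: C (Jan 12, 2023), B (Jun 2, 2023), E (Jun 8, 2024), A (Jul 26, 2024).
D would otherwise be senior to E, so under the subordination agreement D and E exchange positions.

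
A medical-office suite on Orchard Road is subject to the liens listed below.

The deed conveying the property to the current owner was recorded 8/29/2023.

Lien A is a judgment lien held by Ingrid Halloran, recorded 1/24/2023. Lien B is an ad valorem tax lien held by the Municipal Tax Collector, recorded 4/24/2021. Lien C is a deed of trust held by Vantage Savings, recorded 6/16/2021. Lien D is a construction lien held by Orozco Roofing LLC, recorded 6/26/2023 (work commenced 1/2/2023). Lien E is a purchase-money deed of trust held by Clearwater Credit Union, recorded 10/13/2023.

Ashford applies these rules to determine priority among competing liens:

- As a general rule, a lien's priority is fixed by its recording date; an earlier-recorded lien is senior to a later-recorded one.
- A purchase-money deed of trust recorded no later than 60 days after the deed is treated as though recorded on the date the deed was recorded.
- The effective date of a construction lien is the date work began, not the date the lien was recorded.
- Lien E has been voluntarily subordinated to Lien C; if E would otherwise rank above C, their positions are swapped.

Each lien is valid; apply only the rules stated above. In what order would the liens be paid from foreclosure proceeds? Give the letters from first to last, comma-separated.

First, effective dates: D is treated as recorded 1/2/2023, the work-commencement date; E relates back to the deed date 8/29/2023.
Ordering by effective date: B (4/24/2021), C (6/16/2021), D (1/2/2023), A (1/24/2023), E (8/29/2023).
E is already junior to C, so the subordination agreement changes nothing.

B, C, D, A, E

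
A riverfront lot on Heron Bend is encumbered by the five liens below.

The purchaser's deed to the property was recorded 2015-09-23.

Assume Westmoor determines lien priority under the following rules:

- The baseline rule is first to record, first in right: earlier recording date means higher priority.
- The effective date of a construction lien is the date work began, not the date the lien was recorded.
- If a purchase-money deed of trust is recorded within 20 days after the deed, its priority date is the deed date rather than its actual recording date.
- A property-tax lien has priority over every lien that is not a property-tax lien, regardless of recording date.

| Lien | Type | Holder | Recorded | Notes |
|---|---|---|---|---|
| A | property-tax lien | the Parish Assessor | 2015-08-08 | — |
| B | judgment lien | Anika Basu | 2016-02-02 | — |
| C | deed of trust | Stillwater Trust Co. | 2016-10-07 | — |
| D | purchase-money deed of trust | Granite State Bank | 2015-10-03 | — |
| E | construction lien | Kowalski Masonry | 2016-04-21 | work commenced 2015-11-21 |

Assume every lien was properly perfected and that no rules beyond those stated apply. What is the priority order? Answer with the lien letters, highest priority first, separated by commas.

A, D, E, B, C

Effective dates: D's effective date is the deed date, 2015-09-23; E relates back to 2015-11-21 (work commenced).
A, as a property-tax lien, has superpriority and ranks first.
Ordering the rest by effective date: D (2015-09-23), E (2015-11-21), B (2016-02-02), C (2016-10-07).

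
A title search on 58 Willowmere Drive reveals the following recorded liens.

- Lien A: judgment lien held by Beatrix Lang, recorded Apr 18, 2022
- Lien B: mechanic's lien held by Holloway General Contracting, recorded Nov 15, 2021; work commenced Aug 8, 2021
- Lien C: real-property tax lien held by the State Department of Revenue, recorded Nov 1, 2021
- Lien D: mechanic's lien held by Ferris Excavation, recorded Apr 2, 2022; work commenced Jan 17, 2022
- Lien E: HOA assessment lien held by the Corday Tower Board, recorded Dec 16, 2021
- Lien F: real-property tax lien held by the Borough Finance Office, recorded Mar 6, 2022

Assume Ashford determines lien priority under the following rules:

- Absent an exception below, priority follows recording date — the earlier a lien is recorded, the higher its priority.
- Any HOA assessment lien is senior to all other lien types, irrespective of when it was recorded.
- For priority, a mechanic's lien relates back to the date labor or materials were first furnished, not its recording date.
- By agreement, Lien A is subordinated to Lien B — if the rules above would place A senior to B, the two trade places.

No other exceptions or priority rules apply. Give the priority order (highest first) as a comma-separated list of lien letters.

Effective dates after the stated exceptions: B's effective date is Aug 8, 2021, when work began; D's effective date is Jan 17, 2022, when work began.
E is an HOA assessment lien and takes priority over every other lien.
The other liens, earliest effective date first: B (Aug 8, 2021), C (Nov 1, 2021), D (Jan 17, 2022), F (Mar 6, 2022), A (Apr 18, 2022).
A is already junior to B, so the subordination agreement changes nothing.

E, B, C, D, F, A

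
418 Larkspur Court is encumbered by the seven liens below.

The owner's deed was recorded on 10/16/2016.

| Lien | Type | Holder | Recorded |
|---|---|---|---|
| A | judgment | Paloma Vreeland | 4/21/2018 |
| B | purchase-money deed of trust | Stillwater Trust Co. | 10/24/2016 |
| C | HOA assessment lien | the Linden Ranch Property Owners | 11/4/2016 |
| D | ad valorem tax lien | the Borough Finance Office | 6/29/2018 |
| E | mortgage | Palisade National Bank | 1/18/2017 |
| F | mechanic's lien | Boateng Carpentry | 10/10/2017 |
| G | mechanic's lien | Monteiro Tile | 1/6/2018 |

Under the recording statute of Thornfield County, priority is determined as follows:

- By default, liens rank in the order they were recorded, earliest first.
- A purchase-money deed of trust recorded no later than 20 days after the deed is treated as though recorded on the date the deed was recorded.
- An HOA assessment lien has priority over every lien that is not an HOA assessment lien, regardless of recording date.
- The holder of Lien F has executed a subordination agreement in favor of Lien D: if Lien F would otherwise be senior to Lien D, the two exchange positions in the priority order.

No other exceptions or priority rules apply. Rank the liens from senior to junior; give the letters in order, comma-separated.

C, B, E, D, G, A, F

Effective dates after the stated exceptions: B's effective date is the deed date, 10/16/2016.
C is an HOA assessment lien, so it outranks all other liens regardless of date.
Ordering the rest by effective date: B (10/16/2016), E (1/18/2017), F (10/10/2017), G (1/6/2018), A (4/21/2018), D (6/29/2018).
F would otherwise be senior to D, so under the subordination agreement F and D exchange positions.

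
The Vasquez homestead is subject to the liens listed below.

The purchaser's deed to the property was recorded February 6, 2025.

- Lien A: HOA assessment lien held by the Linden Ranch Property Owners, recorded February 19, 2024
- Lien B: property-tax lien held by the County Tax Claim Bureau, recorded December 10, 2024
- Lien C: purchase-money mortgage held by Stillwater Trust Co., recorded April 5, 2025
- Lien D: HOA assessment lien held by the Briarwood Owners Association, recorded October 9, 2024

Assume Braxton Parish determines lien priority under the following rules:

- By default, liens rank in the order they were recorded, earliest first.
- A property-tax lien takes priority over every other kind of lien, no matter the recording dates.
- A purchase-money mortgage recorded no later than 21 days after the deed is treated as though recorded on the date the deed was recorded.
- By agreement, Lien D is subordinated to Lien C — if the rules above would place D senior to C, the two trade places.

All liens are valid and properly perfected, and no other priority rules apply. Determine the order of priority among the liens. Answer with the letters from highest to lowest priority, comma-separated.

B, A, C, D

Effective dates after the stated exceptions: C was recorded 58 days after the deed, outside the 21-day window, so it keeps its recording date.
B, as a property-tax lien, has superpriority and ranks first.
The other liens, earliest effective date first: A (February 19, 2024), D (October 9, 2024), C (April 5, 2025).
Because D would otherwise rank above C, the subordination swaps them.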